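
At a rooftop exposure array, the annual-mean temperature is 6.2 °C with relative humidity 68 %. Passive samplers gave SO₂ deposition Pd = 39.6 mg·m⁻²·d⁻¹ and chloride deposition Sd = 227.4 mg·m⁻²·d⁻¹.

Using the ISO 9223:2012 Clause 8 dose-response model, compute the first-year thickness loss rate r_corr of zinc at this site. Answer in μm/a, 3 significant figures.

zinc: T≤10 °C ⇒ hinge +0.038·(6.2−10) = -0.1444
  Pd branch = 0.0129·Pd^0.44·e^(0.046·RH+f) = 1.286 μm/a
  Cl⁻ term: 0.0175·227.4^0.57·exp(0.008·68+0.085·6.2) = 1.126
  sum: 1.286 + 1.126 → r_corr = 2.412 μm/a

r_corr = 2.41 μm/a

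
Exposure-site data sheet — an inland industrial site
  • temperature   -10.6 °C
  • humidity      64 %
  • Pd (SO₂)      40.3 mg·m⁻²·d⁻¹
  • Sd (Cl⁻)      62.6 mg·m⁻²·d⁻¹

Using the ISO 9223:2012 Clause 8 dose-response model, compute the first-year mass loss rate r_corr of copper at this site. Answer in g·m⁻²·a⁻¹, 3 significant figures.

r_corr = 2.08 g·m⁻²·a⁻¹

copper: f(T) = +0.126·(T−10) [T≤10 °C] = -2.5956
  SO₂ term: 0.0053·40.3^0.26·exp(0.059·64-2.5956) = 0.04511
  Sd branch = 0.01025·Sd^0.27·e^(0.036·RH+0.049·T) = 0.1866 μm/a
  r_corr = 0.04511 + 0.1866 = 0.2317 μm/a
Convert to mass loss: 0.2317 μm/a × 8.96 g/cm³ = 2.076 g·m⁻²·a⁻¹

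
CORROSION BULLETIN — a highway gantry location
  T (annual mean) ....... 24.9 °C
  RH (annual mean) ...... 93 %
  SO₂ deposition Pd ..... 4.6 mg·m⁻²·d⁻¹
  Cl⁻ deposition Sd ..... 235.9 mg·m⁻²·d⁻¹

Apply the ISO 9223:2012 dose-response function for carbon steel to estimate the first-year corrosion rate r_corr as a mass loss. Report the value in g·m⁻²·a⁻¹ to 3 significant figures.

carbon steel: temperature factor f = -0.054·(14.9) = -0.8046
  SO₂ term: 1.77·4.6^0.52·exp(0.02·93-0.8046) = 11.25
  Cl⁻ term: 0.102·235.9^0.62·exp(0.033·93+0.04·24.9) = 175.8
  sum: 11.25 + 175.8 → r_corr = 187.1 μm/a
Convert to mass loss: 187.1 μm/a × 7.85 g/cm³ = 1469 g·m⁻²·a⁻¹

r_corr = 1.47e+03 g·m⁻²·a⁻¹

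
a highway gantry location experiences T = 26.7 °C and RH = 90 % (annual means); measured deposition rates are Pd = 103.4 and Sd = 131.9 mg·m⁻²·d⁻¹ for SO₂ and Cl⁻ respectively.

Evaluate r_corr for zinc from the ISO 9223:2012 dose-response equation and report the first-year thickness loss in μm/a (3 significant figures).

zinc: T>10 °C ⇒ hinge -0.071·(26.7−10) = -1.1857
  Pd branch = 0.0129·Pd^0.44·e^(0.046·RH+f) = 1.906 μm/a
  Sd branch = 0.0175·Sd^0.57·e^(0.008·RH+0.085·T) = 5.622 μm/a
  sum: 1.906 + 5.622 → r_corr = 7.528 μm/a

r_corr = 7.53 μm/a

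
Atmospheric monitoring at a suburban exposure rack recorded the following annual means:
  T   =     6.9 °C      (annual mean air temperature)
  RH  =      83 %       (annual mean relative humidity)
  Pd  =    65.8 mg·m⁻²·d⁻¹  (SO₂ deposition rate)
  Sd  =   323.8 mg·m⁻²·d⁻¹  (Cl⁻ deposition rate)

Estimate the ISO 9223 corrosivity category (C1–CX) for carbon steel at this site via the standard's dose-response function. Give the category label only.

C5

carbon steel: f(T) = +0.150·(T−10) [T≤10 °C] = -0.4650
  sulphur-dioxide contribution → 51.57 μm/a
  chloride contribution → 74.88 μm/a
  total first-year rate 126.5 μm/a
126 μm/a falls in (80, 200] for carbon steel → category C5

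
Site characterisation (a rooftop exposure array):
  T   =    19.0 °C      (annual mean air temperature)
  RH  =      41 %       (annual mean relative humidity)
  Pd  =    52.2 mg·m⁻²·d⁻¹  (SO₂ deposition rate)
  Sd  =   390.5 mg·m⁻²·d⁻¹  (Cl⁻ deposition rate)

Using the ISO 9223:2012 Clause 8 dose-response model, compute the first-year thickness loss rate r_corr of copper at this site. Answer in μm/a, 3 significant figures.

copper: f(T) = -0.080·(T−10) [T>10 °C] = -0.7200
  Pd branch = 0.0053·Pd^0.26·e^(0.059·RH+f) = 0.08105 μm/a
  Cl⁻ term: 0.01025·390.5^0.27·exp(0.036·41+0.049·19.0) = 0.5699
  sum: 0.08105 + 0.5699 → r_corr = 0.651 μm/a

r_corr = 0.651 μm/a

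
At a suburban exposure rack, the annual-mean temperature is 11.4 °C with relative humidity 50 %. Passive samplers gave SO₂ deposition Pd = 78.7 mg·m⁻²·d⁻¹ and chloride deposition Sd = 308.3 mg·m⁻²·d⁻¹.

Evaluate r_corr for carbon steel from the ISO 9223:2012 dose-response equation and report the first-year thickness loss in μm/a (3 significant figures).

carbon steel: temperature factor f = -0.054·(1.4) = -0.0756
  SO₂ term: 1.77·78.7^0.52·exp(0.02·50-0.0756) = 43.19
  Sd branch = 0.102·Sd^0.62·e^(0.033·RH+0.04·T) = 29.27 μm/a
  r_corr = 43.19 + 29.27 = 72.45 μm/a

r_corr = 72.5 μm/a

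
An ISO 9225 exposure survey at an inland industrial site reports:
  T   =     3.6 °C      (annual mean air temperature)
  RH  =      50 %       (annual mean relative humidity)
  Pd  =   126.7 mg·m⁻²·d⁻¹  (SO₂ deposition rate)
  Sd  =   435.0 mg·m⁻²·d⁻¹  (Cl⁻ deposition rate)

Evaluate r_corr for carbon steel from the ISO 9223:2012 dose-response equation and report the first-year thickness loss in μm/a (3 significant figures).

carbon steel: f(T) = +0.150·(T−10) [T≤10 °C] = -0.9600
  sulphur-dioxide contribution → 22.84 μm/a
  chloride contribution → 26.52 μm/a
  ⇒ r_corr(carbon steel) = 49.37 μm/a

r_corr = 49.4 μm/a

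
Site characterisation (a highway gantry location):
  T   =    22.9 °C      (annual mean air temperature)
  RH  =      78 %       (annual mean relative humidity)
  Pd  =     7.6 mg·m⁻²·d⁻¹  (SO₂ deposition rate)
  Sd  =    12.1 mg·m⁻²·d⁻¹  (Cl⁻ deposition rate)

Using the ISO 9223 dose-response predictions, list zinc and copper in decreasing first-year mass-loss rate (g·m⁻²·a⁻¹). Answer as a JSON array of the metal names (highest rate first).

zinc: T>10 °C ⇒ hinge -0.071·(22.9−10) = -0.9159
  SO₂ term: 0.0129·7.6^0.44·exp(0.046·78-0.9159) = 0.4556
  Cl⁻ term: 0.0175·12.1^0.57·exp(0.008·78+0.085·22.9) = 0.9475
  r_corr = 0.4556 + 0.9475 = 1.403 μm/a
  mass loss = 1.403 μm/a × 7.14 g/cm³ = 10.02 g·m⁻²·a⁻¹
copper: temperature factor f = -0.080·(12.9) = -1.0320
  Pd branch = 0.0053·Pd^0.26·e^(0.059·RH+f) = 0.3189 μm/a
  Cl⁻ term: 0.01025·12.1^0.27·exp(0.036·78+0.049·22.9) = 1.023
  r_corr = 0.3189 + 1.023 = 1.342 μm/a
  mass loss = 1.342 μm/a × 8.96 g/cm³ = 12.02 g·m⁻²·a⁻¹
Ordering by g·m⁻²·a⁻¹: copper (12) > zinc (10)

["copper", "zinc"]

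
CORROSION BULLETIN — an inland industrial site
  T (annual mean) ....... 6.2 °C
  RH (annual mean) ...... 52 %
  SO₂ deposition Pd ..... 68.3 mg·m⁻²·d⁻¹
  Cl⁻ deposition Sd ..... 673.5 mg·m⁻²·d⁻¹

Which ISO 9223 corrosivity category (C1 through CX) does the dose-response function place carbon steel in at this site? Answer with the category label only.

carbon steel: T≤10 °C ⇒ hinge +0.150·(6.2−10) = -0.5700
  Pd branch = 1.77·Pd^0.52·e^(0.02·RH+f) = 25.47 μm/a
  Cl⁻ term: 0.102·673.5^0.62·exp(0.033·52+0.04·6.2) = 41.22
  r_corr = 25.47 + 41.22 = 66.69 μm/a
ISO 9223 Table 2 (carbon steel): 50 < 66.7 ≤ 80 μm/a ⇒ C4

C4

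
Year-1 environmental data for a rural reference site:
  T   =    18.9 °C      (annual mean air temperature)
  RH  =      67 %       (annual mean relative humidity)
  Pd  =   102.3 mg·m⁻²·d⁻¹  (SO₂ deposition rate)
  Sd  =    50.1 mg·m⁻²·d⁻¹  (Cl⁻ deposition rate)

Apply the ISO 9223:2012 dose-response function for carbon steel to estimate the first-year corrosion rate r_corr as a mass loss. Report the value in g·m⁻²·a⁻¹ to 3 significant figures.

carbon steel: T>10 °C ⇒ hinge -0.054·(18.9−10) = -0.4806
  Pd branch = 1.77·Pd^0.52·e^(0.02·RH+f) = 46.38 μm/a
  Cl⁻ term: 0.102·50.1^0.62·exp(0.033·67+0.04·18.9) = 22.44
  r_corr = 46.38 + 22.44 = 68.82 μm/a
Convert to mass loss: 68.82 μm/a × 7.85 g/cm³ = 540.3 g·m⁻²·a⁻¹

r_corr = 540 g·m⁻²·a⁻¹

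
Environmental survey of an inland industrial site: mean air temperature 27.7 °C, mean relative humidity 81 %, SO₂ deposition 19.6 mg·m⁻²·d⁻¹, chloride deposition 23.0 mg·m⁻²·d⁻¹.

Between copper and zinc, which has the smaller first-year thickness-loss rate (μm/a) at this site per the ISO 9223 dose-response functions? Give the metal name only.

copper: temperature factor f = -0.080·(17.7) = -1.4160
  Pd branch = 0.0053·Pd^0.26·e^(0.059·RH+f) = 0.3317 μm/a
  Sd branch = 0.01025·Sd^0.27·e^(0.036·RH+0.049·T) = 1.715 μm/a
  r_corr = 0.3317 + 1.715 = 2.047 μm/a
zinc: f(T) = -0.071·(T−10) [T>10 °C] = -1.2567
  SO₂ term: 0.0129·19.6^0.44·exp(0.046·81-1.2567) = 0.5644
  Cl⁻ term: 0.0175·23.0^0.57·exp(0.008·81+0.085·27.7) = 2.105
  sum: 0.5644 + 2.105 → r_corr = 2.669 μm/a
Ordering by μm/a: zinc (2.67) > copper (2.05)

copper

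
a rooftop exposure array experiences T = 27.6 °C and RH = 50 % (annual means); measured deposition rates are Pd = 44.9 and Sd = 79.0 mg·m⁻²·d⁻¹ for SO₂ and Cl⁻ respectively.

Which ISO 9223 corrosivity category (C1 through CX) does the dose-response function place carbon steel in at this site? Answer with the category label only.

C3

carbon steel: f(T) = -0.054·(T−10) [T>10 °C] = -0.9504
  sulphur-dioxide contribution → 13.45 μm/a
  chloride contribution → 24.05 μm/a
  total first-year rate 37.5 μm/a
Category bounds: 25…50 μm/a bracket r_corr ⇒ C3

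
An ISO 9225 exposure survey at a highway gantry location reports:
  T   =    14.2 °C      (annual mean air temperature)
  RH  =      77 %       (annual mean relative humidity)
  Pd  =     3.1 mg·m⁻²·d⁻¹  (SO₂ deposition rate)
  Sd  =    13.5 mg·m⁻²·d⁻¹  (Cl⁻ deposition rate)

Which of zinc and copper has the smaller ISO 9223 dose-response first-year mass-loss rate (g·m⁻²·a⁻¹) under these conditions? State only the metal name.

zinc: f(T) = -0.071·(T−10) [T>10 °C] = -0.2982
  sulphur-dioxide contribution → 0.5439 μm/a
  chloride contribution → 0.4776 μm/a
  ⇒ r_corr(zinc) = 1.022 μm/a
  mass loss = 1.022 μm/a × 7.14 g/cm³ = 7.294 g·m⁻²·a⁻¹
copper: T>10 °C ⇒ hinge -0.080·(14.2−10) = -0.3360
  sulphur-dioxide contribution → 0.4776 μm/a
  chloride contribution → 0.6637 μm/a
  ⇒ r_corr(copper) = 1.141 μm/a
  mass loss = 1.141 μm/a × 8.96 g/cm³ = 10.23 g·m⁻²·a⁻¹
Ordering by g·m⁻²·a⁻¹: copper (10.2) > zinc (7.29)

zinc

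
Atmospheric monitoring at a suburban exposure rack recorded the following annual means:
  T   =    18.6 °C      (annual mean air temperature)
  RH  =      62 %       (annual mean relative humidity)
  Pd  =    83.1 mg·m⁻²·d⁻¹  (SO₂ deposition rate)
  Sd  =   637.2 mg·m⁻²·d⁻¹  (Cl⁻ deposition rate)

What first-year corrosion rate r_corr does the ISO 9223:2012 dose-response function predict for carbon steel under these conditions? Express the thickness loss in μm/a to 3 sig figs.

carbon steel: f(T) = -0.054·(T−10) [T>10 °C] = -0.4644
  Pd branch = 1.77·Pd^0.52·e^(0.02·RH+f) = 38.28 μm/a
  Cl⁻ term: 0.102·637.2^0.62·exp(0.033·62+0.04·18.6) = 90.98
  sum: 38.28 + 90.98 → r_corr = 129.3 μm/a

r_corr = 129 μm/a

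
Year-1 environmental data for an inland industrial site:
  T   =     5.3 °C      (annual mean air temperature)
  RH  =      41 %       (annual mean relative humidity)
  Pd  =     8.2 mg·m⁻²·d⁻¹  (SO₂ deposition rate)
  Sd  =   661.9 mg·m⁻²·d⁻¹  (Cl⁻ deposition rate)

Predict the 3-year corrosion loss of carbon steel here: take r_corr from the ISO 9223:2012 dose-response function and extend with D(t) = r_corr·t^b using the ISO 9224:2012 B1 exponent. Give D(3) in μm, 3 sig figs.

D(3) = 59.1 μm

carbon steel: temperature factor f = +0.150·(-4.7) = -0.7050
  SO₂ term: 1.77·8.2^0.52·exp(0.02·41-0.7050) = 5.931
  Sd branch = 0.102·Sd^0.62·e^(0.033·RH+0.04·T) = 27.36 μm/a
  r_corr = 5.931 + 27.36 = 33.29 μm/a
ISO 9224: D(t) = r_corr · t^b with b = 0.523 (carbon steel, B1)
  D(3) = 33.29 × 3^0.523 = 33.29 × 1.776 = 59.14 μm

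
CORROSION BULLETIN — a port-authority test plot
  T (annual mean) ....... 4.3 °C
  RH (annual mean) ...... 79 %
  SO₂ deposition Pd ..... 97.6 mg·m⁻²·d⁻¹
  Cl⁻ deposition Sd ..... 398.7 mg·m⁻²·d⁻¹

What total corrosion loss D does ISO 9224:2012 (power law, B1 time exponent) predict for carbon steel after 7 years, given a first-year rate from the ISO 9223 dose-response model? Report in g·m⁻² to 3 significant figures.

carbon steel: f(T) = +0.150·(T−10) [T≤10 °C] = -0.8550
  sulphur-dioxide contribution → 39.57 μm/a
  chloride contribution → 67.28 μm/a
  total first-year rate 106.9 μm/a
Power-law: D(7) = r_corr · 7^0.523
  D(7) = 106.9 × 7^0.523 = 106.9 × 2.767 = 295.6 μm
  Mass loss = 295.6 μm × 7.85 g/cm³ = 2321 g·m⁻²

D(7) = 2.32e+03 g·m⁻²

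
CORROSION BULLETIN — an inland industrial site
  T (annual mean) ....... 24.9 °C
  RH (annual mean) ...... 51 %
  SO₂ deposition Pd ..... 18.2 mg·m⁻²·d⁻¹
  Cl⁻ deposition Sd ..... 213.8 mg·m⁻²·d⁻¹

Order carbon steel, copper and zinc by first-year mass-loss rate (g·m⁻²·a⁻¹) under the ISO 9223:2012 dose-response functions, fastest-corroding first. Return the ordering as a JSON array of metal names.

["carbon steel", "zinc", "copper"]

carbon steel: f(T) = -0.054·(T−10) [T>10 °C] = -0.8046
  SO₂ term: 1.77·18.2^0.52·exp(0.02·51-0.8046) = 9.926
  Sd branch = 0.102·Sd^0.62·e^(0.033·RH+0.04·T) = 41.37 μm/a
  r_corr = 9.926 + 41.37 = 51.3 μm/a
  mass loss = 51.3 μm/a × 7.85 g/cm³ = 402.7 g·m⁻²·a⁻¹
copper: T>10 °C ⇒ hinge -0.080·(24.9−10) = -1.1920
  SO₂ term: 0.0053·18.2^0.26·exp(0.059·51-1.1920) = 0.06934
  Sd branch = 0.01025·Sd^0.27·e^(0.036·RH+0.049·T) = 0.927 μm/a
  r_corr = 0.06934 + 0.927 = 0.9963 μm/a
  mass loss = 0.9963 μm/a × 8.96 g/cm³ = 8.927 g·m⁻²·a⁻¹
zinc: T>10 °C ⇒ hinge -0.071·(24.9−10) = -1.0579
  Pd branch = 0.0129·Pd^0.44·e^(0.046·RH+f) = 0.1677 μm/a
  Sd branch = 0.0175·Sd^0.57·e^(0.008·RH+0.085·T) = 4.651 μm/a
  r_corr = 0.1677 + 4.651 = 4.818 μm/a
  mass loss = 4.818 μm/a × 7.14 g/cm³ = 34.4 g·m⁻²·a⁻¹
Ordering by g·m⁻²·a⁻¹: carbon steel (403) > zinc (34.4) > copper (8.93)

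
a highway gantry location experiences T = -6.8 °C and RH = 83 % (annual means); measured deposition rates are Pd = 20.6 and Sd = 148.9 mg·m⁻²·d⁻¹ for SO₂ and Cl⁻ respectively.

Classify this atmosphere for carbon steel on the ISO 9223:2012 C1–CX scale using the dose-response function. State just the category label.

carbon steel: f(T) = +0.150·(T−10) [T≤10 °C] = -2.5200
  SO₂ term: 1.77·20.6^0.52·exp(0.02·83-2.5200) = 3.612
  Cl⁻ term: 0.102·148.9^0.62·exp(0.033·83+0.04·-6.8) = 26.74
  r_corr = 3.612 + 26.74 = 30.35 μm/a
ISO 9223 Table 2 (carbon steel): 25 < 30.4 ≤ 50 μm/a ⇒ C3

C3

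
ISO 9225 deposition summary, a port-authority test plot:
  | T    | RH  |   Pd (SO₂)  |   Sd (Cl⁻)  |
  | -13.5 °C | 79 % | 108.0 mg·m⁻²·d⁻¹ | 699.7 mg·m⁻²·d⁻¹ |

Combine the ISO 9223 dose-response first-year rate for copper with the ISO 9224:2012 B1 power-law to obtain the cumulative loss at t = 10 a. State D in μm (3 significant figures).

copper: T≤10 °C ⇒ hinge +0.126·(-13.5−10) = -2.9610
  Pd branch = 0.0053·Pd^0.26·e^(0.059·RH+f) = 0.09801 μm/a
  Sd branch = 0.01025·Sd^0.27·e^(0.036·RH+0.049·T) = 0.533 μm/a
  sum: 0.09801 + 0.533 → r_corr = 0.631 μm/a
Long-term exponent b (ISO 9224 Table 2, B1) = 0.667
  D(10) = 0.631 × 10^0.667 = 0.631 × 4.645 = 2.931 μm

D(10) = 2.93 μm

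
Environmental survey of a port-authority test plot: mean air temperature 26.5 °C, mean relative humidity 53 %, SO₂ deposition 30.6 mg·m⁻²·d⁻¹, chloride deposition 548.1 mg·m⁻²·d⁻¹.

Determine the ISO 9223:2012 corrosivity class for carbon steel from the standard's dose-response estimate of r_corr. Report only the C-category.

carbon steel: temperature factor f = -0.054·(16.5) = -0.8910
  SO₂ term: 1.77·30.6^0.52·exp(0.02·53-0.8910) = 12.41
  Sd branch = 0.102·Sd^0.62·e^(0.033·RH+0.04·T) = 84.46 μm/a
  sum: 12.41 + 84.46 → r_corr = 96.87 μm/a
96.9 μm/a falls in (80, 200] for carbon steel → category C5

C5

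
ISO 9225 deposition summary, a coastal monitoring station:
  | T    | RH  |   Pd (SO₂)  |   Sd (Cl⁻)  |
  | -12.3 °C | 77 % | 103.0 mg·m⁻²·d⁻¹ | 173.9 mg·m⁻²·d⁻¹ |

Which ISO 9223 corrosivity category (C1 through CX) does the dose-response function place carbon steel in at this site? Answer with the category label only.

carbon steel: T≤10 °C ⇒ hinge +0.150·(-12.3−10) = -3.3450
  SO₂ term: 1.77·103.0^0.52·exp(0.02·77-3.3450) = 3.242
  Sd branch = 0.102·Sd^0.62·e^(0.033·RH+0.04·T) = 19.38 μm/a
  r_corr = 3.242 + 19.38 = 22.63 μm/a
Category bounds: 1.3…25 μm/a bracket r_corr ⇒ C2

C2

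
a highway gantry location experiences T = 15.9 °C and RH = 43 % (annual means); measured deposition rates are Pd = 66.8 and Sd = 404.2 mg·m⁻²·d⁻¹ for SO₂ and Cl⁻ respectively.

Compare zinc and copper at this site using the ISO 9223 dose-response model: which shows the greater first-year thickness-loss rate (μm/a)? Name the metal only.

zinc

zinc: f(T) = -0.071·(T−10) [T>10 °C] = -0.4189
  sulphur-dioxide contribution → 0.3896 μm/a
  chloride contribution → 2.918 μm/a
  ⇒ r_corr(zinc) = 3.308 μm/a
copper: T>10 °C ⇒ hinge -0.080·(15.9−10) = -0.4720
  sulphur-dioxide contribution → 0.1246 μm/a
  chloride contribution → 0.5311 μm/a
  total first-year rate 0.6557 μm/a
Ordering by μm/a: zinc (3.31) > copper (0.656)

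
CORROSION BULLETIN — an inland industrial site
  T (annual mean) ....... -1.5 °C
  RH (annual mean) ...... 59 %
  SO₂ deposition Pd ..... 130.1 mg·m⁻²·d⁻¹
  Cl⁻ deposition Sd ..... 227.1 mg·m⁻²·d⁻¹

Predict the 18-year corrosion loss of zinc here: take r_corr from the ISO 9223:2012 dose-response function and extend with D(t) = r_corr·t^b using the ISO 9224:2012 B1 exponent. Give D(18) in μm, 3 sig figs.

zinc: T≤10 °C ⇒ hinge +0.038·(-1.5−10) = -0.4370
  SO₂ term: 0.0129·130.1^0.44·exp(0.046·59-0.4370) = 1.071
  Sd branch = 0.0175·Sd^0.57·e^(0.008·RH+0.085·T) = 0.5441 μm/a
  sum: 1.071 + 0.5441 → r_corr = 1.615 μm/a
Power-law: D(18) = r_corr · 18^0.813
  D(18) = 1.615 × 18^0.813 = 1.615 × 10.48 = 16.93 μm

D(18) = 16.9 μm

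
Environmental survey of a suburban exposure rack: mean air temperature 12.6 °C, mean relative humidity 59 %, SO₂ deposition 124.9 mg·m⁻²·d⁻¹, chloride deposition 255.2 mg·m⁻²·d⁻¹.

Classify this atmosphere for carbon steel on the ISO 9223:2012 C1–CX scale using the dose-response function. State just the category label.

carbon steel: temperature factor f = -0.054·(2.6) = -0.1404
  Pd branch = 1.77·Pd^0.52·e^(0.02·RH+f) = 61.61 μm/a
  Sd branch = 0.102·Sd^0.62·e^(0.033·RH+0.04·T) = 36.76 μm/a
  r_corr = 61.61 + 36.76 = 98.37 μm/a
98.4 μm/a falls in (80, 200] for carbon steel → category C5

C5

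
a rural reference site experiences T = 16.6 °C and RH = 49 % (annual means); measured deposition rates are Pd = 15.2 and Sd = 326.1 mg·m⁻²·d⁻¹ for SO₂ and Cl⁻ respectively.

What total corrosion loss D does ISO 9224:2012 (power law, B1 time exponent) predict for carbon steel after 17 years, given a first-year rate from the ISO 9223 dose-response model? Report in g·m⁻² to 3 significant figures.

carbon steel: f(T) = -0.054·(T−10) [T>10 °C] = -0.3564
  Pd branch = 1.77·Pd^0.52·e^(0.02·RH+f) = 13.59 μm/a
  Cl⁻ term: 0.102·326.1^0.62·exp(0.033·49+0.04·16.6) = 36.1
  sum: 13.59 + 36.1 → r_corr = 49.69 μm/a
ISO 9224: D(t) = r_corr · t^b with b = 0.523 (carbon steel, B1)
  D(17) = 49.69 × 17^0.523 = 49.69 × 4.401 = 218.7 μm
  Mass loss = 218.7 μm × 7.85 g/cm³ = 1717 g·m⁻²

D(17) = 1.72e+03 g·m⁻²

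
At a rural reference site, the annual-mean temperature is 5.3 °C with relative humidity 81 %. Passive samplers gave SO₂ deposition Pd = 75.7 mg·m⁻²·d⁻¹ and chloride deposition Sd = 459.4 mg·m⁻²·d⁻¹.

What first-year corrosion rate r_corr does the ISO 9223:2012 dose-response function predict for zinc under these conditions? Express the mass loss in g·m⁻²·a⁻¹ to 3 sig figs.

zinc: T≤10 °C ⇒ hinge +0.038·(5.3−10) = -0.1786
  Pd branch = 0.0129·Pd^0.44·e^(0.046·RH+f) = 3.006 μm/a
  Cl⁻ term: 0.0175·459.4^0.57·exp(0.008·81+0.085·5.3) = 1.728
  sum: 3.006 + 1.728 → r_corr = 4.734 μm/a
Convert to mass loss: 4.734 μm/a × 7.14 g/cm³ = 33.8 g·m⁻²·a⁻¹

r_corr = 33.8 g·m⁻²·a⁻¹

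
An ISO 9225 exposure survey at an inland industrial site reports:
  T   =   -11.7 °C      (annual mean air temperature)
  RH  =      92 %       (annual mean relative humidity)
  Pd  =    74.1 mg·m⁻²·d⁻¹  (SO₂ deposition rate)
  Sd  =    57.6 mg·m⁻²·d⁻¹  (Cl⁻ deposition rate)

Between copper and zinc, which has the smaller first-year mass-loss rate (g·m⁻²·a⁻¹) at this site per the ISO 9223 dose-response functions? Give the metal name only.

copper

copper: f(T) = +0.126·(T−10) [T≤10 °C] = -2.7342
  sulphur-dioxide contribution → 0.2401 μm/a
  chloride contribution → 0.4736 μm/a
  ⇒ r_corr(copper) = 0.7137 μm/a
  mass loss = 0.7137 μm/a × 8.96 g/cm³ = 6.395 g·m⁻²·a⁻¹
zinc: T≤10 °C ⇒ hinge +0.038·(-11.7−10) = -0.8246
  sulphur-dioxide contribution → 2.589 μm/a
  chloride contribution → 0.1362 μm/a
  ⇒ r_corr(zinc) = 2.725 μm/a
  mass loss = 2.725 μm/a × 7.14 g/cm³ = 19.46 g·m⁻²·a⁻¹
Ordering by g·m⁻²·a⁻¹: zinc (19.5) > copper (6.39)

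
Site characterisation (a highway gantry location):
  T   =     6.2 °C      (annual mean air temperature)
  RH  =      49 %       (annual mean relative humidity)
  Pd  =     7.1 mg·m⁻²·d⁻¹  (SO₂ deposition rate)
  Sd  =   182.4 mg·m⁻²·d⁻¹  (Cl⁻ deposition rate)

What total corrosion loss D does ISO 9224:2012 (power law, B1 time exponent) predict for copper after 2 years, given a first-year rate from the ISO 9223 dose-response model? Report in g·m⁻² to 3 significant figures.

copper: T≤10 °C ⇒ hinge +0.126·(6.2−10) = -0.4788
  Pd branch = 0.0053·Pd^0.26·e^(0.059·RH+f) = 0.09845 μm/a
  Cl⁻ term: 0.01025·182.4^0.27·exp(0.036·49+0.049·6.2) = 0.3305
  sum: 0.09845 + 0.3305 → r_corr = 0.429 μm/a
ISO 9224: D(t) = r_corr · t^b with b = 0.667 (copper, B1)
  D(2) = 0.429 × 2^0.667 = 0.429 × 1.588 = 0.6811 μm
  Mass loss = 0.6811 μm × 8.96 g/cm³ = 6.103 g·m⁻²

D(2) = 6.10 g·m⁻²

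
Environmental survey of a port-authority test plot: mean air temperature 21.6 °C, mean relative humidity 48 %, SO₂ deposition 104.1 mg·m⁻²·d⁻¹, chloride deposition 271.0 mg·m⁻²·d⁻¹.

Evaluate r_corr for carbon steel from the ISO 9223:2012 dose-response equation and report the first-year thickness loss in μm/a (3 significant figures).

carbon steel: temperature factor f = -0.054·(11.6) = -0.6264
  sulphur-dioxide contribution → 27.66 μm/a
  chloride contribution → 38.04 μm/a
  total first-year rate 65.7 μm/a

r_corr = 65.7 μm/a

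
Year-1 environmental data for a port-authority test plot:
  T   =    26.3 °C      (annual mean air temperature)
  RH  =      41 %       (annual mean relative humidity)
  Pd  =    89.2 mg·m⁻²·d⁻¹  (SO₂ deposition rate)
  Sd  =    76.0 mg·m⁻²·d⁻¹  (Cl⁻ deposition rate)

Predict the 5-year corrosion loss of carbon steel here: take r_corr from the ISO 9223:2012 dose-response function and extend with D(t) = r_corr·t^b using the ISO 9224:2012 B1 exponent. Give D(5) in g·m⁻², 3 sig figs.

carbon steel: T>10 °C ⇒ hinge -0.054·(26.3−10) = -0.8802
  sulphur-dioxide contribution → 17.22 μm/a
  chloride contribution → 16.56 μm/a
  ⇒ r_corr(carbon steel) = 33.78 μm/a
ISO 9224: D(t) = r_corr · t^b with b = 0.523 (carbon steel, B1)
  D(5) = 33.78 × 5^0.523 = 33.78 × 2.32 = 78.39 μm
  Mass loss = 78.39 μm × 7.85 g/cm³ = 615.4 g·m⁻²

D(5) = 615 g·m⁻²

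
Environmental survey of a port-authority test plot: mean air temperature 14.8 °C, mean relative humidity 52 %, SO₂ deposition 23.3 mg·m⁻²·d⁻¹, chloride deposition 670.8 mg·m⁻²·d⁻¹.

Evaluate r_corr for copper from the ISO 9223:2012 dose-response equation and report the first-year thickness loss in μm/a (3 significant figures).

copper: T>10 °C ⇒ hinge -0.080·(14.8−10) = -0.3840
  Pd branch = 0.0053·Pd^0.26·e^(0.059·RH+f) = 0.176 μm/a
  Sd branch = 0.01025·Sd^0.27·e^(0.036·RH+0.049·T) = 0.7977 μm/a
  r_corr = 0.176 + 0.7977 = 0.9737 μm/a

r_corr = 0.974 μm/a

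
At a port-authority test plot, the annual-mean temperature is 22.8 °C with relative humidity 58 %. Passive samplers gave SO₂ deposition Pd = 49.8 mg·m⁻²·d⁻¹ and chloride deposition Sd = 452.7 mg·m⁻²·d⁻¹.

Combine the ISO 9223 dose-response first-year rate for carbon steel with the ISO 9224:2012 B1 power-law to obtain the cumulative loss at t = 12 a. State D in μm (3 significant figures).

D(12) = 359 μm

carbon steel: T>10 °C ⇒ hinge -0.054·(22.8−10) = -0.6912
  SO₂ term: 1.77·49.8^0.52·exp(0.02·58-0.6912) = 21.58
  Sd branch = 0.102·Sd^0.62·e^(0.033·RH+0.04·T) = 76.3 μm/a
  sum: 21.58 + 76.3 → r_corr = 97.88 μm/a
Long-term exponent b (ISO 9224 Table 2, B1) = 0.523
  D(12) = 97.88 × 12^0.523 = 97.88 × 3.668 = 359 μm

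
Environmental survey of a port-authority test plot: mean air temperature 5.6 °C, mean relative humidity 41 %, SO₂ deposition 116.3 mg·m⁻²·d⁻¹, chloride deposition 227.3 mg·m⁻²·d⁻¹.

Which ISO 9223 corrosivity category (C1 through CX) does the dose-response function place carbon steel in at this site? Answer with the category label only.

C3

carbon steel: T≤10 °C ⇒ hinge +0.150·(5.6−10) = -0.6600
  SO₂ term: 1.77·116.3^0.52·exp(0.02·41-0.6600) = 24.64
  Cl⁻ term: 0.102·227.3^0.62·exp(0.033·41+0.04·5.6) = 14.27
  sum: 24.64 + 14.27 → r_corr = 38.91 μm/a
38.9 μm/a falls in (25, 50] for carbon steel → category C3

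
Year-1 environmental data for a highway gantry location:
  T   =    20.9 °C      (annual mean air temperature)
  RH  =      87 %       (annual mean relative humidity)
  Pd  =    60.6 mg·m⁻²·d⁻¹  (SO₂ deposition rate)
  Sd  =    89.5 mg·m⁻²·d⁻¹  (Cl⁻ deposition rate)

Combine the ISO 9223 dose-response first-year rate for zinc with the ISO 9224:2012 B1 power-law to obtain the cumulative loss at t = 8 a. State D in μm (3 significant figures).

D(8) = 25.3 μm

zinc: f(T) = -0.071·(T−10) [T>10 °C] = -0.7739
  sulphur-dioxide contribution → 1.981 μm/a
  chloride contribution → 2.688 μm/a
  ⇒ r_corr(zinc) = 4.668 μm/a
Power-law: D(8) = r_corr · 8^0.813
  D(8) = 4.668 × 8^0.813 = 4.668 × 5.423 = 25.31 μm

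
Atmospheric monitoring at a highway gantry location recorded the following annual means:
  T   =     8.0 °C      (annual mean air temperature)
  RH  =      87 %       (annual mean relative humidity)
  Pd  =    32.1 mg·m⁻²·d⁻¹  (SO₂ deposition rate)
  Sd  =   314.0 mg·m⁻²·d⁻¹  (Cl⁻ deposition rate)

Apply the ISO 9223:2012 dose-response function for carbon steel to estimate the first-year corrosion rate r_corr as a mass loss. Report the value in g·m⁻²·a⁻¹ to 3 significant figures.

r_corr = 1.04e+03 g·m⁻²·a⁻¹

carbon steel: T≤10 °C ⇒ hinge +0.150·(8.0−10) = -0.3000
  Pd branch = 1.77·Pd^0.52·e^(0.02·RH+f) = 45.37 μm/a
  Cl⁻ term: 0.102·314.0^0.62·exp(0.033·87+0.04·8.0) = 87.61
  r_corr = 45.37 + 87.61 = 133 μm/a
Convert to mass loss: 133 μm/a × 7.85 g/cm³ = 1044 g·m⁻²·a⁻¹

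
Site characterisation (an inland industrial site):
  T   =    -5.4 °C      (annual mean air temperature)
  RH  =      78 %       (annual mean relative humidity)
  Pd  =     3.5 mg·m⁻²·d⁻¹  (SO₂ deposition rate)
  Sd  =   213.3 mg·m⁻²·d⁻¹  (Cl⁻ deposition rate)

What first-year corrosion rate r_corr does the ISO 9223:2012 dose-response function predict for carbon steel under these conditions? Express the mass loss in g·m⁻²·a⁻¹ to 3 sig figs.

carbon steel: T≤10 °C ⇒ hinge +0.150·(-5.4−10) = -2.3100
  sulphur-dioxide contribution → 1.604 μm/a
  chloride contribution → 29.97 μm/a
  total first-year rate 31.57 μm/a
Convert to mass loss: 31.57 μm/a × 7.85 g/cm³ = 247.8 g·m⁻²·a⁻¹

r_corr = 248 g·m⁻²·a⁻¹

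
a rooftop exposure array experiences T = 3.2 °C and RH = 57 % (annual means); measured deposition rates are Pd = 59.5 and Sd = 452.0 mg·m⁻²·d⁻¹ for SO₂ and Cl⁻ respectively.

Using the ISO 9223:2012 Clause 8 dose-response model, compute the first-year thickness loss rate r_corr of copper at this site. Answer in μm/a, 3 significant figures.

copper: temperature factor f = +0.126·(-6.8) = -0.8568
  SO₂ term: 0.0053·59.5^0.26·exp(0.059·57-0.8568) = 0.188
  Cl⁻ term: 0.01025·452.0^0.27·exp(0.036·57+0.049·3.2) = 0.4863
  r_corr = 0.188 + 0.4863 = 0.6742 μm/a

r_corr = 0.674 μm/a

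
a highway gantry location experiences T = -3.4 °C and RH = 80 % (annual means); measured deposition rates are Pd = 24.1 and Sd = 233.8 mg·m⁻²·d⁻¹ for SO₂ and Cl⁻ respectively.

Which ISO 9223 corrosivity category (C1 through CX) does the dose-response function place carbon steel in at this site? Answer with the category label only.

C3

carbon steel: T≤10 °C ⇒ hinge +0.150·(-3.4−10) = -2.0100
  Pd branch = 1.77·Pd^0.52·e^(0.02·RH+f) = 6.146 μm/a
  Cl⁻ term: 0.102·233.8^0.62·exp(0.033·80+0.04·-3.4) = 36.71
  sum: 6.146 + 36.71 → r_corr = 42.85 μm/a
Category bounds: 25…50 μm/a bracket r_corr ⇒ C3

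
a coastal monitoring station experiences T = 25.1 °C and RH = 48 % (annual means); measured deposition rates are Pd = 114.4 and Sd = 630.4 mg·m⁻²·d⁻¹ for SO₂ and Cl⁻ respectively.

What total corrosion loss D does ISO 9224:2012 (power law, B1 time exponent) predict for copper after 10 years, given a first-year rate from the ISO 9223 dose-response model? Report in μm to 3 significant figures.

D(10) = 5.65 μm

copper: temperature factor f = -0.080·(15.1) = -1.2080
  Pd branch = 0.0053·Pd^0.26·e^(0.059·RH+f) = 0.09221 μm/a
  Cl⁻ term: 0.01025·630.4^0.27·exp(0.036·48+0.049·25.1) = 1.125
  r_corr = 0.09221 + 1.125 = 1.217 μm/a
Power-law: D(10) = r_corr · 10^0.667
  D(10) = 1.217 × 10^0.667 = 1.217 × 4.645 = 5.655 μm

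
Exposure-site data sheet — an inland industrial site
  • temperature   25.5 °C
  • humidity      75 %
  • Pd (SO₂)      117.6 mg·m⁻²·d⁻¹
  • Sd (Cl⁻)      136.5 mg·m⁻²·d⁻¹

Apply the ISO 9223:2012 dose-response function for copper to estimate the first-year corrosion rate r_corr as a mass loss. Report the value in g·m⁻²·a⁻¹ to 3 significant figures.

copper: T>10 °C ⇒ hinge -0.080·(25.5−10) = -1.2400
  sulphur-dioxide contribution → 0.4424 μm/a
  chloride contribution → 2.007 μm/a
  ⇒ r_corr(copper) = 2.449 μm/a
Convert to mass loss: 2.449 μm/a × 8.96 g/cm³ = 21.94 g·m⁻²·a⁻¹

r_corr = 21.9 g·m⁻²·a⁻¹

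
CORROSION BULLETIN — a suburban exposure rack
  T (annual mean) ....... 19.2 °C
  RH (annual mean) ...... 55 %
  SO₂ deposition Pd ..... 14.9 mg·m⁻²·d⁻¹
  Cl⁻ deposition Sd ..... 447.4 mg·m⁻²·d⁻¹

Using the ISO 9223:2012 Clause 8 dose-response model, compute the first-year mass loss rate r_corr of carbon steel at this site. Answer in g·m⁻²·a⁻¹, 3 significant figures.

carbon steel: temperature factor f = -0.054·(9.2) = -0.4968
  sulphur-dioxide contribution → 13.18 μm/a
  chloride contribution → 59.4 μm/a
  total first-year rate 72.59 μm/a
Convert to mass loss: 72.59 μm/a × 7.85 g/cm³ = 569.8 g·m⁻²·a⁻¹

r_corr = 570 g·m⁻²·a⁻¹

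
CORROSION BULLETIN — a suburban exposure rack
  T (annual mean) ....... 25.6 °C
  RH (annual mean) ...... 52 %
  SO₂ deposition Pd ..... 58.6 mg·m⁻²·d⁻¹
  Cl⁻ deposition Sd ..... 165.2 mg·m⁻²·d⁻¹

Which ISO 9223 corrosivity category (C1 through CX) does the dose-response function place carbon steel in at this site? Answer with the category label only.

C4

carbon steel: temperature factor f = -0.054·(15.6) = -0.8424
  Pd branch = 1.77·Pd^0.52·e^(0.02·RH+f) = 17.91 μm/a
  Sd branch = 0.102·Sd^0.62·e^(0.033·RH+0.04·T) = 37.47 μm/a
  sum: 17.91 + 37.47 → r_corr = 55.38 μm/a
ISO 9223 Table 2 (carbon steel): 50 < 55.4 ≤ 80 μm/a ⇒ C4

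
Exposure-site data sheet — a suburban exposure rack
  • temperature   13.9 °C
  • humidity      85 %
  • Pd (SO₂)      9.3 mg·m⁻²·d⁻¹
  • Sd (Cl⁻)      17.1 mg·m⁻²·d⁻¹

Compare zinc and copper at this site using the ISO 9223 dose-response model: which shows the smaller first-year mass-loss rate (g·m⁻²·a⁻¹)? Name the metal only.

zinc

zinc: temperature factor f = -0.071·(3.9) = -0.2769
  Pd branch = 0.0129·Pd^0.44·e^(0.046·RH+f) = 1.302 μm/a
  Cl⁻ term: 0.0175·17.1^0.57·exp(0.008·85+0.085·13.9) = 0.5679
  r_corr = 1.302 + 0.5679 = 1.87 μm/a
  mass loss = 1.87 μm/a × 7.14 g/cm³ = 13.35 g·m⁻²·a⁻¹
copper: T>10 °C ⇒ hinge -0.080·(13.9−10) = -0.3120
  SO₂ term: 0.0053·9.3^0.26·exp(0.059·85-0.3120) = 1.044
  Cl⁻ term: 0.01025·17.1^0.27·exp(0.036·85+0.049·13.9) = 0.9298
  sum: 1.044 + 0.9298 → r_corr = 1.973 μm/a
  mass loss = 1.973 μm/a × 8.96 g/cm³ = 17.68 g·m⁻²·a⁻¹
Ordering by g·m⁻²·a⁻¹: copper (17.7) > zinc (13.4)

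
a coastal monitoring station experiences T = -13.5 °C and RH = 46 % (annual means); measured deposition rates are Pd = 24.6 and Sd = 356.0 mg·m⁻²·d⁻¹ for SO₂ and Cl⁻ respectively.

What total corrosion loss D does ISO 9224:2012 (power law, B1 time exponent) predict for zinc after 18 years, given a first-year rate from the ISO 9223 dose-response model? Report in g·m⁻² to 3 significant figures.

D(18) = 30.5 g·m⁻²

zinc: T≤10 °C ⇒ hinge +0.038·(-13.5−10) = -0.8930
  sulphur-dioxide contribution → 0.1794 μm/a
  chloride contribution → 0.2285 μm/a
  ⇒ r_corr(zinc) = 0.4078 μm/a
ISO 9224: D(t) = r_corr · t^b with b = 0.813 (zinc, B1)
  D(18) = 0.4078 × 18^0.813 = 0.4078 × 10.48 = 4.276 μm
  Mass loss = 4.276 μm × 7.14 g/cm³ = 30.53 g·m⁻²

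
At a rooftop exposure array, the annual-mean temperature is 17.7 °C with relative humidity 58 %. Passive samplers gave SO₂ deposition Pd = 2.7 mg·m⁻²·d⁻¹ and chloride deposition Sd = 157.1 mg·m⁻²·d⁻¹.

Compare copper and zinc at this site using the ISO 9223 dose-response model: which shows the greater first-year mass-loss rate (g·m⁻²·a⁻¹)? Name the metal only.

copper: f(T) = -0.080·(T−10) [T>10 °C] = -0.6160
  sulphur-dioxide contribution → 0.1135 μm/a
  chloride contribution → 0.7712 μm/a
  total first-year rate 0.8847 μm/a
  mass loss = 0.8847 μm/a × 8.96 g/cm³ = 7.927 g·m⁻²·a⁻¹
zinc: f(T) = -0.071·(T−10) [T>10 °C] = -0.5467
  sulphur-dioxide contribution → 0.1666 μm/a
  chloride contribution → 2.238 μm/a
  total first-year rate 2.404 μm/a
  mass loss = 2.404 μm/a × 7.14 g/cm³ = 17.17 g·m⁻²·a⁻¹
Ordering by g·m⁻²·a⁻¹: zinc (17.2) > copper (7.93)

zinc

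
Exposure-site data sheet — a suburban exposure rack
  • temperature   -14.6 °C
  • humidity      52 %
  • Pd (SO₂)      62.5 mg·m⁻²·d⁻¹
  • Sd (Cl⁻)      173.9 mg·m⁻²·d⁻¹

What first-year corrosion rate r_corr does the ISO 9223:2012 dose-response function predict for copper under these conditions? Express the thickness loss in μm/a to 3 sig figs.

r_corr = 0.146 μm/a

copper: f(T) = +0.126·(T−10) [T≤10 °C] = -3.0996
  SO₂ term: 0.0053·62.5^0.26·exp(0.059·52-3.0996) = 0.01505
  Cl⁻ term: 0.01025·173.9^0.27·exp(0.036·52+0.049·-14.6) = 0.1312
  r_corr = 0.01505 + 0.1312 = 0.1462 μm/a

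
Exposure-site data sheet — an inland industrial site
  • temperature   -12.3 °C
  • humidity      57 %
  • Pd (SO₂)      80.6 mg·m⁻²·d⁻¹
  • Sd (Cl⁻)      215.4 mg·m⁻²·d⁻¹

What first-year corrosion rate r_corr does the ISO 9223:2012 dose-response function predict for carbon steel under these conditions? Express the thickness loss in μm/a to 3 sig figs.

r_corr = 13.4 μm/a

carbon steel: f(T) = +0.150·(T−10) [T≤10 °C] = -3.3450
  Pd branch = 1.77·Pd^0.52·e^(0.02·RH+f) = 1.913 μm/a
  Sd branch = 0.102·Sd^0.62·e^(0.033·RH+0.04·T) = 11.44 μm/a
  r_corr = 1.913 + 11.44 = 13.35 μm/a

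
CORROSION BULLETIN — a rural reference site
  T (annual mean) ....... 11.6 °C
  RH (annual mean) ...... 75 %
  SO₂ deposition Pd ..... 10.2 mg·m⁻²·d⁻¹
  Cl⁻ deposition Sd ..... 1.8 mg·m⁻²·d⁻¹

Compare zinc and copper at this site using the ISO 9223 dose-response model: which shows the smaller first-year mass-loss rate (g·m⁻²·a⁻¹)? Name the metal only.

zinc: temperature factor f = -0.071·(1.6) = -0.1136
  Pd branch = 0.0129·Pd^0.44·e^(0.046·RH+f) = 1.008 μm/a
  Cl⁻ term: 0.0175·1.8^0.57·exp(0.008·75+0.085·11.6) = 0.1195
  r_corr = 1.008 + 0.1195 = 1.127 μm/a
  mass loss = 1.127 μm/a × 7.14 g/cm³ = 8.049 g·m⁻²·a⁻¹
copper: f(T) = -0.080·(T−10) [T>10 °C] = -0.1280
  Pd branch = 0.0053·Pd^0.26·e^(0.059·RH+f) = 0.7123 μm/a
  Sd branch = 0.01025·Sd^0.27·e^(0.036·RH+0.049·T) = 0.3156 μm/a
  sum: 0.7123 + 0.3156 → r_corr = 1.028 μm/a
  mass loss = 1.028 μm/a × 8.96 g/cm³ = 9.21 g·m⁻²·a⁻¹
Ordering by g·m⁻²·a⁻¹: copper (9.21) > zinc (8.05)

zinc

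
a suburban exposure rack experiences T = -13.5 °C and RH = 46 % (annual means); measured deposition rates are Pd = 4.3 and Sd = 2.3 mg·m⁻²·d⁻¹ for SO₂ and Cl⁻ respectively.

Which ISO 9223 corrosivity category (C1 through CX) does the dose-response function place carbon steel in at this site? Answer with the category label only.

carbon steel: T≤10 °C ⇒ hinge +0.150·(-13.5−10) = -3.5250
  sulphur-dioxide contribution → 0.2793 μm/a
  chloride contribution → 0.4546 μm/a
  ⇒ r_corr(carbon steel) = 0.7339 μm/a
Category bounds: 0…1.3 μm/a bracket r_corr ⇒ C1

C1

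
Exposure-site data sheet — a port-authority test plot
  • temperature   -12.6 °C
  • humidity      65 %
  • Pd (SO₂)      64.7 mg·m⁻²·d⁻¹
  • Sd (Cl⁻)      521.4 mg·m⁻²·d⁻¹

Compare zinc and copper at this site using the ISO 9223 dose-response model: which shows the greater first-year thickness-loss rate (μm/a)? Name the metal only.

zinc: T≤10 °C ⇒ hinge +0.038·(-12.6−10) = -0.8588
  SO₂ term: 0.0129·64.7^0.44·exp(0.046·65-0.8588) = 0.6807
  Cl⁻ term: 0.0175·521.4^0.57·exp(0.008·65+0.085·-12.6) = 0.3569
  sum: 0.6807 + 0.3569 → r_corr = 1.038 μm/a
copper: T≤10 °C ⇒ hinge +0.126·(-12.6−10) = -2.8476
  SO₂ term: 0.0053·64.7^0.26·exp(0.059·65-2.8476) = 0.04207
  Sd branch = 0.01025·Sd^0.27·e^(0.036·RH+0.049·T) = 0.3108 μm/a
  sum: 0.04207 + 0.3108 → r_corr = 0.3529 μm/a
Ordering by μm/a: zinc (1.04) > copper (0.353)

zinc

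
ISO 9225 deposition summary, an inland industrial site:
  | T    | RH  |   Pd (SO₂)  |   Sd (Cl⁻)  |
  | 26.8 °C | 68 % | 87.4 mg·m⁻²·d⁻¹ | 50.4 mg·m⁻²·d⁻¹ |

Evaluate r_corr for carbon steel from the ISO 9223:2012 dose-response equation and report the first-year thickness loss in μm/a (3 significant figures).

carbon steel: f(T) = -0.054·(T−10) [T>10 °C] = -0.9072
  SO₂ term: 1.77·87.4^0.52·exp(0.02·68-0.9072) = 28.46
  Cl⁻ term: 0.102·50.4^0.62·exp(0.033·68+0.04·26.8) = 31.93
  sum: 28.46 + 31.93 → r_corr = 60.39 μm/a

r_corr = 60.4 μm/a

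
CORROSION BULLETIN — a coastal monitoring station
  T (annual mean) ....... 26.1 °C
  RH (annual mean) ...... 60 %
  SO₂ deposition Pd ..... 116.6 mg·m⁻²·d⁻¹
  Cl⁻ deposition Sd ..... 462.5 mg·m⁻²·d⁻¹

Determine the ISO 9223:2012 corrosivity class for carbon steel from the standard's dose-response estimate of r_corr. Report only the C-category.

C5

carbon steel: T>10 °C ⇒ hinge -0.054·(26.1−10) = -0.8694
  SO₂ term: 1.77·116.6^0.52·exp(0.02·60-0.8694) = 29.26
  Cl⁻ term: 0.102·462.5^0.62·exp(0.033·60+0.04·26.1) = 94.25
  r_corr = 29.26 + 94.25 = 123.5 μm/a
124 μm/a falls in (80, 200] for carbon steel → category C5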